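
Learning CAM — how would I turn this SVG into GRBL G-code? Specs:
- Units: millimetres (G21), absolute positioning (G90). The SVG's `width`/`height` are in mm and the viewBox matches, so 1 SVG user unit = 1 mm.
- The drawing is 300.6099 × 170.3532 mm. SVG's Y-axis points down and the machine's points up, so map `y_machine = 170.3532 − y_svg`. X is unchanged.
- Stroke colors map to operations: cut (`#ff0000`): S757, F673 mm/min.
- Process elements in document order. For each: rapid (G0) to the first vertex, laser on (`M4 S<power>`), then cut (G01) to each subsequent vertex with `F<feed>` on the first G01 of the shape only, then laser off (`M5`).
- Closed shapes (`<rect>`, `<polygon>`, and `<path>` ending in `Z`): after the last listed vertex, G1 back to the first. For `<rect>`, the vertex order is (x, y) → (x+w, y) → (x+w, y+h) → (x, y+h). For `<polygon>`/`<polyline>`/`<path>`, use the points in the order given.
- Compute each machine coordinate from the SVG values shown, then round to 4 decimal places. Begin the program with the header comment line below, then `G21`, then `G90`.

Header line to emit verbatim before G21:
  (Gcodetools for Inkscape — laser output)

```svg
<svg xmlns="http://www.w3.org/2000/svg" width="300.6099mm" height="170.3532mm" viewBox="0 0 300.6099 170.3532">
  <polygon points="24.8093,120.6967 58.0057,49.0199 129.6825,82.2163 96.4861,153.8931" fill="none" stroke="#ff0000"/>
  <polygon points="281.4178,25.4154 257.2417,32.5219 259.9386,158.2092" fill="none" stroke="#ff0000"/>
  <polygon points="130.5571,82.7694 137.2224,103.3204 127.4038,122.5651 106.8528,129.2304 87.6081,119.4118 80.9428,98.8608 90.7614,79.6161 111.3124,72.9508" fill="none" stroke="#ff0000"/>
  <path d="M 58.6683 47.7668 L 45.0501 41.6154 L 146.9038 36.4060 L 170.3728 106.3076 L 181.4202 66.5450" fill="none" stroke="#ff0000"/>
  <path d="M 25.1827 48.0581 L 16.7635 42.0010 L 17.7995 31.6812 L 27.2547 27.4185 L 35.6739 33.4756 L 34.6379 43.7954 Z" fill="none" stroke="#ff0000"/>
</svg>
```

(Gcodetools for Inkscape — laser output)
G21
G90
G0 X24.8093 Y49.6565
M4 S757
G01 X58.0057 Y121.3333 F673
G01 X129.6825 Y88.1369
G01 X96.4861 Y16.4601
G01 X24.8093 Y49.6565
M5
G0 X281.4178 Y144.9378
M4 S757
G01 X257.2417 Y137.8313 F673
G01 X259.9386 Y12.1440
G01 X281.4178 Y144.9378
M5
G0 X130.5571 Y87.5838
M4 S757
G01 X137.2224 Y67.0328 F673
G01 X127.4038 Y47.7881
G01 X106.8528 Y41.1228
G01 X87.6081 Y50.9414
G01 X80.9428 Y71.4924
G01 X90.7614 Y90.7371
G01 X111.3124 Y97.4024
G01 X130.5571 Y87.5838
M5
G0 X58.6683 Y122.5864
M4 S757
G01 X45.0501 Y128.7378 F673
G01 X146.9038 Y133.9472
G01 X170.3728 Y64.0456
G01 X181.4202 Y103.8082
M5
G0 X25.1827 Y122.2951
M4 S757
G01 X16.7635 Y128.3522 F673
G01 X17.7995 Y138.6720
G01 X27.2547 Y142.9347
G01 X35.6739 Y136.8776
G01 X34.6379 Y126.5578
G01 X25.1827 Y122.2951
M5

Since the viewBox matches the mm dimensions, user units are millimetres directly. The only transform is the Y-flip y_m = 170.3532 − y_svg.

Shape 1 is a regular polygon drawn with `<polygon>`. Its stroke #ff0000 means cut at S757, F673. After flipping Y the toolpath is (24.8093,49.6565) → (58.0057,121.3333) → (129.6825,88.1369) → (96.4861,16.4601) → (24.8093,49.6565), returning to the start.

Shape 2 is a closed polygon drawn with `<polygon>`. Its stroke #ff0000 means cut at S757, F673. After flipping Y the toolpath is (281.4178,144.9378) → (257.2417,137.8313) → (259.9386,12.1440) → (281.4178,144.9378), returning to the start.

Shape 3 is a regular polygon drawn with `<polygon>`. Its stroke #ff0000 means cut at S757, F673. After flipping Y the toolpath is (130.5571,87.5838) → (137.2224,67.0328) → (127.4038,47.7881) → (106.8528,41.1228) → (87.6081,50.9414) → (80.9428,71.4924) → (90.7614,90.7371) → (111.3124,97.4024) → (130.5571,87.5838), returning to the start.

Shape 4 is a open polyline drawn with `<path>`. Its stroke #ff0000 means cut at S757, F673. After flipping Y the toolpath is (58.6683,122.5864) → (45.0501,128.7378) → (146.9038,133.9472) → (170.3728,64.0456) → (181.4202,103.8082).

Shape 5 is a regular polygon drawn with `<path>`. Its stroke #ff0000 means cut at S757, F673. After flipping Y the toolpath is (25.1827,122.2951) → (16.7635,128.3522) → (17.7995,138.6720) → (27.2547,142.9347) → (35.6739,136.8776) → (34.6379,126.5578) → (25.1827,122.2951), returning to the start.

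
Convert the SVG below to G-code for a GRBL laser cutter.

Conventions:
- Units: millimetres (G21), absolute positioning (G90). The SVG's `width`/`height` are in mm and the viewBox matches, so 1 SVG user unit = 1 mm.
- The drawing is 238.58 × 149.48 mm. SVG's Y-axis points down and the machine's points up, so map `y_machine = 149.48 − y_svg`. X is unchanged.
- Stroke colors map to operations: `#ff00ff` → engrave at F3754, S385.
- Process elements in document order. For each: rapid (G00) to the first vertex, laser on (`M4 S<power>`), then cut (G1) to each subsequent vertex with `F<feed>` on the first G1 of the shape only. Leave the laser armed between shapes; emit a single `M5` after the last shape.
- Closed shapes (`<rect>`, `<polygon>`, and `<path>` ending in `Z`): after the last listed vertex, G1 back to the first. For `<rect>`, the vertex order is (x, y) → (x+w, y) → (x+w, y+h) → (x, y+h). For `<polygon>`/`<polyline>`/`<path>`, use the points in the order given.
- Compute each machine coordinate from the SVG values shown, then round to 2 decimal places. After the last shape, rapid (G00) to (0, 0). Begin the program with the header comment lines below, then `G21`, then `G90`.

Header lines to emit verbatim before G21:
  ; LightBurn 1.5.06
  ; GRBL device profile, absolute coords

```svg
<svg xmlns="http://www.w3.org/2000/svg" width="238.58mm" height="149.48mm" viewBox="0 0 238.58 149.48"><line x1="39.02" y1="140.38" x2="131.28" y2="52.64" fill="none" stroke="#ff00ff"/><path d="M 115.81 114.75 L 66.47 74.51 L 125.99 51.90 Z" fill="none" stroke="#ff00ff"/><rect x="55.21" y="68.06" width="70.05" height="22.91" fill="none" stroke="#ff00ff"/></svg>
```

viewBox `0 0 238.58 149.48` with mm width/height → 1 unit = 1 mm. Flip: y_m = 149.48 − y_svg.

**Shape 1** — `<line>` line segment, stroke `#ff00ff` → engrave (S385, F3754). Machine vertices: (39.02,9.10) → (131.28,96.84). Open path.

**Shape 2** — `<path>` regular polygon, stroke `#ff00ff` → engrave (S385, F3754). Machine vertices: (115.81,34.73) → (66.47,74.97) → (125.99,97.58) → (115.81,34.73). Closed: final G1 returns to the first vertex.

**Shape 3** — `<rect>` rectangle, stroke `#ff00ff` → engrave (S385, F3754). Machine vertices: (55.21,81.42) → (125.26,81.42) → (125.26,58.51) → (55.21,58.51) → (55.21,81.42). Closed: final G1 returns to the first vertex.

; LightBurn 1.5.06
; GRBL device profile, absolute coords
G21
G90
G00 X39.02 Y9.10
M4 S385
G1 X131.28 Y96.84 F3754
G00 X115.81 Y34.73
M4 S385
G1 X66.47 Y74.97 F3754
G1 X125.99 Y97.58
G1 X115.81 Y34.73
G00 X55.21 Y81.42
M4 S385
G1 X125.26 Y81.42 F3754
G1 X125.26 Y58.51
G1 X55.21 Y58.51
G1 X55.21 Y81.42
M5
G00 X0.00 Y0.00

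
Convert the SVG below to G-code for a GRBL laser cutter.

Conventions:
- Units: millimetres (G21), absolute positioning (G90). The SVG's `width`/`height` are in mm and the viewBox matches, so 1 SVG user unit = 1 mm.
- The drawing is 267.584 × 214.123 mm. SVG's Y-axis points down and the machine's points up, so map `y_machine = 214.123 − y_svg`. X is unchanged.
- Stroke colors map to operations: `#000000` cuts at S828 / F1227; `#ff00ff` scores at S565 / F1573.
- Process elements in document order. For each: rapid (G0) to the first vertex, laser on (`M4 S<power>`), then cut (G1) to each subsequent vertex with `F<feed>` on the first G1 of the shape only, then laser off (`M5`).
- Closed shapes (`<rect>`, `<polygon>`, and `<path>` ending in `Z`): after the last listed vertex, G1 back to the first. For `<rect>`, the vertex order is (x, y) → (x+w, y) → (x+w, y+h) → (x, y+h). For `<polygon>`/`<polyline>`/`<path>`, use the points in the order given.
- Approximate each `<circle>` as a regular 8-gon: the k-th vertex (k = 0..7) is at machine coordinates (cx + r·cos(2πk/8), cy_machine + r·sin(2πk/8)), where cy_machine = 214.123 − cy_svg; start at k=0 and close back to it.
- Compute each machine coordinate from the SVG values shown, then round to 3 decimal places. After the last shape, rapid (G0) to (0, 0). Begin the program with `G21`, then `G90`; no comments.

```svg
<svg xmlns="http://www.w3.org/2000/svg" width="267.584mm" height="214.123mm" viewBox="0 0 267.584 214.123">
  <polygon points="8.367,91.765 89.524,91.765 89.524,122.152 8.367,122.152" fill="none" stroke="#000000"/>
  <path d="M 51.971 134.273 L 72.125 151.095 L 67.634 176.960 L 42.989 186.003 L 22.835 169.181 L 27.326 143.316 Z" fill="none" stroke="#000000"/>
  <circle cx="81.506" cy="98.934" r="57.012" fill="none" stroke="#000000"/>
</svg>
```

viewBox `0 0 267.584 214.123` with mm width/height → 1 unit = 1 mm. Flip: y_m = 214.123 − y_svg.

**Shape 1** — `<polygon>` rectangle, stroke `#000000` → cut (S828, F1227). Machine vertices: (8.367,122.358) → (89.524,122.358) → (89.524,91.971) → (8.367,91.971) → (8.367,122.358). Closed: final G1 returns to the first vertex.

**Shape 2** — `<path>` regular polygon, stroke `#000000` → cut (S828, F1227). Machine vertices: (51.971,79.850) → (72.125,63.028) → (67.634,37.163) → (42.989,28.120) → (22.835,44.942) → (27.326,70.807) → (51.971,79.850). Closed: final G1 returns to the first vertex.

**Shape 3** — `<circle>` circle, stroke `#000000` → cut (S828, F1227). Machine vertices: (138.518,115.189) → (121.820,155.503) → (81.506,172.201) → (41.192,155.503) → (24.494,115.189) → (41.192,74.875) → (81.506,58.177) → (121.820,74.875) → (138.518,115.189). Closed: final G1 returns to the first vertex.

G21
G90
G0 X8.367 Y122.358
M4 S828
G1 X89.524 Y122.358 F1227
G1 X89.524 Y91.971
G1 X8.367 Y91.971
G1 X8.367 Y122.358
M5
G0 X51.971 Y79.850
M4 S828
G1 X72.125 Y63.028 F1227
G1 X67.634 Y37.163
G1 X42.989 Y28.120
G1 X22.835 Y44.942
G1 X27.326 Y70.807
G1 X51.971 Y79.850
M5
G0 X138.518 Y115.189
M4 S828
G1 X121.820 Y155.503 F1227
G1 X81.506 Y172.201
G1 X41.192 Y155.503
G1 X24.494 Y115.189
G1 X41.192 Y74.875
G1 X81.506 Y58.177
G1 X121.820 Y74.875
G1 X138.518 Y115.189
M5
G0 X0.000 Y0.000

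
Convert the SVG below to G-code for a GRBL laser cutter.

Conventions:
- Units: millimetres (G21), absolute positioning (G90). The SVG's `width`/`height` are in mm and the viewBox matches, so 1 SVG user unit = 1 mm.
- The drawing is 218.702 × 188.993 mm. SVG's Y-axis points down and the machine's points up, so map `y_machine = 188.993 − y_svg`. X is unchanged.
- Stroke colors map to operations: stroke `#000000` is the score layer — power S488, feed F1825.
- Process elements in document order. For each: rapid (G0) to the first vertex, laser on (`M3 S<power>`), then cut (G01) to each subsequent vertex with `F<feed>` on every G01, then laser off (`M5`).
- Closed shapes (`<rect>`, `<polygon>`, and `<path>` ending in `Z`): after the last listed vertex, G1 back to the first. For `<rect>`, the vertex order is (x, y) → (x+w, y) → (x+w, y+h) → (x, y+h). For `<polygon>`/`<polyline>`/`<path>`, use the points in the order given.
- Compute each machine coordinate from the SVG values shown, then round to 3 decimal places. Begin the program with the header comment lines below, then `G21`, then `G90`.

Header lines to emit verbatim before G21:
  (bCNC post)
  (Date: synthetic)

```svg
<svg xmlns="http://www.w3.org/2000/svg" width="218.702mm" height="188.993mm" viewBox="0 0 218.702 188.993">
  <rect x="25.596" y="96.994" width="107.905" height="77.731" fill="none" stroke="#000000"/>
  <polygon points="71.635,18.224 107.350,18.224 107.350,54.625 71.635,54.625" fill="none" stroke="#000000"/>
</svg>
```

Since the viewBox matches the mm dimensions, user units are millimetres directly. The only transform is the Y-flip y_m = 188.993 − y_svg.

Shape 1 is a rectangle drawn with `<rect>`. Its stroke #000000 means score at S488, F1825. After flipping Y the toolpath is (25.596,91.999) → (133.501,91.999) → (133.501,14.268) → (25.596,14.268) → (25.596,91.999), returning to the start.

Shape 2 is a rectangle drawn with `<polygon>`. Its stroke #000000 means score at S488, F1825. After flipping Y the toolpath is (71.635,170.769) → (107.350,170.769) → (107.350,134.368) → (71.635,134.368) → (71.635,170.769), returning to the start.

(bCNC post)
(Date: synthetic)
G21
G90
G0 X25.596 Y91.999
M3 S488
G01 X133.501 Y91.999 F1825
G01 X133.501 Y14.268 F1825
G01 X25.596 Y14.268 F1825
G01 X25.596 Y91.999 F1825
M5
G0 X71.635 Y170.769
M3 S488
G01 X107.350 Y170.769 F1825
G01 X107.350 Y134.368 F1825
G01 X71.635 Y134.368 F1825
G01 X71.635 Y170.769 F1825
M5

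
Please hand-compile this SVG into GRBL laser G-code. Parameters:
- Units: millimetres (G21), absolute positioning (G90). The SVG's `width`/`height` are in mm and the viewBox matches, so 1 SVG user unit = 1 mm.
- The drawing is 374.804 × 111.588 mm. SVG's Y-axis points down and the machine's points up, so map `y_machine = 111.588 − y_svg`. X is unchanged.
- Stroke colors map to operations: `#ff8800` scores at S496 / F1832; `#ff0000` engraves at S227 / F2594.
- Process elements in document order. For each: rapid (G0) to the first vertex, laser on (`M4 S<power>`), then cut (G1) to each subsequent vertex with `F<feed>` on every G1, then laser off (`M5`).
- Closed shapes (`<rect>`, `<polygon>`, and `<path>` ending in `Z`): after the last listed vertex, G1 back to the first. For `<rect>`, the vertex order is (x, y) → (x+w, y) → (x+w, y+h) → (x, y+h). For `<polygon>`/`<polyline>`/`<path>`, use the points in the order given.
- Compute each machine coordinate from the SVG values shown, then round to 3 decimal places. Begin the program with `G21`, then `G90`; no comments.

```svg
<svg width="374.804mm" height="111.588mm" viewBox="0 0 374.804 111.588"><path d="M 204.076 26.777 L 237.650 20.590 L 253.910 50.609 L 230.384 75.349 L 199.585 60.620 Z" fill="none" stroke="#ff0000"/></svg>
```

Since the viewBox matches the mm dimensions, user units are millimetres directly. The only transform is the Y-flip y_m = 111.588 − y_svg.

Shape 1 is a regular polygon drawn with `<path>`. Its stroke #ff0000 means engrave at S227, F2594. After flipping Y the toolpath is (204.076,84.811) → (237.650,90.998) → (253.910,60.979) → (230.384,36.239) → (199.585,50.968) → (204.076,84.811), returning to the start.

G21
G90
G0 X204.076 Y84.811
M4 S227
G1 X237.650 Y90.998 F2594
G1 X253.910 Y60.979 F2594
G1 X230.384 Y36.239 F2594
G1 X199.585 Y50.968 F2594
G1 X204.076 Y84.811 F2594
M5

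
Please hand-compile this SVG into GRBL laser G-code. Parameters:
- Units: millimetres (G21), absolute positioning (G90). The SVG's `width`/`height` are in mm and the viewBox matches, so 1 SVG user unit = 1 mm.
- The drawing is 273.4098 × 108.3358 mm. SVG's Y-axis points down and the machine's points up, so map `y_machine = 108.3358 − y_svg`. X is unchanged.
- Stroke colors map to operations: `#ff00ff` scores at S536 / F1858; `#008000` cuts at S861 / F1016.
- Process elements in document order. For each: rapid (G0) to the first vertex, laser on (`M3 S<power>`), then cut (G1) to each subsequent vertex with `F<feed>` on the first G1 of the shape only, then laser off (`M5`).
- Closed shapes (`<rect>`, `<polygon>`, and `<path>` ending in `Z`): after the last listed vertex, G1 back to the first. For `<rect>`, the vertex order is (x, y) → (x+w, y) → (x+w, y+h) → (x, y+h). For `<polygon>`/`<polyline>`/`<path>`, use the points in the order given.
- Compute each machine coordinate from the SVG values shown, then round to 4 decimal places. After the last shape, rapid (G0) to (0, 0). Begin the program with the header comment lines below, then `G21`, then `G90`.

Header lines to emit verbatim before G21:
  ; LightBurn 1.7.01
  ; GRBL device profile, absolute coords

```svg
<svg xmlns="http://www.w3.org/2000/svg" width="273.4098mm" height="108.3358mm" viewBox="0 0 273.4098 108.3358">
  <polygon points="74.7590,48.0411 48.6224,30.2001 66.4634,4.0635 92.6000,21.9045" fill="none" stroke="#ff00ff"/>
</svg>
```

Since the viewBox matches the mm dimensions, user units are millimetres directly. The only transform is the Y-flip y_m = 108.3358 − y_svg.

Shape 1 is a regular polygon drawn with `<polygon>`. Its stroke #ff00ff means score at S536, F1858. After flipping Y the toolpath is (74.7590,60.2947) → (48.6224,78.1357) → (66.4634,104.2723) → (92.6000,86.4313) → (74.7590,60.2947), returning to the start.

; LightBurn 1.7.01
; GRBL device profile, absolute coords
G21
G90
G0 X74.7590 Y60.2947
M3 S536
G1 X48.6224 Y78.1357 F1858
G1 X66.4634 Y104.2723
G1 X92.6000 Y86.4313
G1 X74.7590 Y60.2947
M5
G0 X0.0000 Y0.0000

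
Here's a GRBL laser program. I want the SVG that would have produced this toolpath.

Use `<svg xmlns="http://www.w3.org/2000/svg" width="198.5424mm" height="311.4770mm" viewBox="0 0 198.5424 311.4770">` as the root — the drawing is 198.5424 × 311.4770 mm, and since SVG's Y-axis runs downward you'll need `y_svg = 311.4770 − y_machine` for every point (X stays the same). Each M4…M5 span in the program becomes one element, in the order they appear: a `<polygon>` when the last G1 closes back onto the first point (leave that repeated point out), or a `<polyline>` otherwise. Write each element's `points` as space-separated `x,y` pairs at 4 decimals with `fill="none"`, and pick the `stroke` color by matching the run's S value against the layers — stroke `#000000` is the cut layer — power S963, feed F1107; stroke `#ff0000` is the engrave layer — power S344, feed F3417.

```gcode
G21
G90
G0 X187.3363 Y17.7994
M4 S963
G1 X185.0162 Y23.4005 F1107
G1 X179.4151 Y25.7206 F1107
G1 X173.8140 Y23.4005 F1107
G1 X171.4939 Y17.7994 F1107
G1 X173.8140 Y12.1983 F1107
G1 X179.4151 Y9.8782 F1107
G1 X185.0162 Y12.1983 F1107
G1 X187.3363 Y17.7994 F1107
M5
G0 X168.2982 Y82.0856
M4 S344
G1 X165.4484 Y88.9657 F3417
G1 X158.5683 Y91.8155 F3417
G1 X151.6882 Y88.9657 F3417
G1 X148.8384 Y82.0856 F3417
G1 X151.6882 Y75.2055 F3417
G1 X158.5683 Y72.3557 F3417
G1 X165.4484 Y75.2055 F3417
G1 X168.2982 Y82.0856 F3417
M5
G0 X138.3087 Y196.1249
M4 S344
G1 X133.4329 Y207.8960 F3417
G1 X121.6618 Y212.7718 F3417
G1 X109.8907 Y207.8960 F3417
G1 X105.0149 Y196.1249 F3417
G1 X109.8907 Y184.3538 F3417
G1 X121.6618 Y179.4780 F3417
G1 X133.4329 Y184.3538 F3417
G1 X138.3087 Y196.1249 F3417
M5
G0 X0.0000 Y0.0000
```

Each laser-on run becomes one SVG element. Flip Y back into SVG space with y_svg = 311.4770 − y_machine.

Run 1: S963 ⇒ cut layer `#000000`. The run returns to its start, so emit a `<polygon>` with points (Y-flipped): 187.3363,293.6776 185.0162,288.0765 179.4151,285.7564 173.8140,288.0765 171.4939,293.6776 173.8140,299.2787 179.4151,301.5988 185.0162,299.2787.

Run 2: the run's S344 means `#ff0000` (engrave). The run returns to its start, so emit a `<polygon>` with points (Y-flipped): 168.2982,229.3914 165.4484,222.5113 158.5683,219.6615 151.6882,222.5113 148.8384,229.3914 151.6882,236.2715 158.5683,239.1213 165.4484,236.2715.

Run 3: S344 ⇒ engrave layer `#ff0000`. The run returns to its start, so emit a `<polygon>` with points (Y-flipped): 138.3087,115.3521 133.4329,103.5810 121.6618,98.7052 109.8907,103.5810 105.0149,115.3521 109.8907,127.1232 121.6618,131.9990 133.4329,127.1232.

<svg xmlns="http://www.w3.org/2000/svg" width="198.5424mm" height="311.4770mm" viewBox="0 0 198.5424 311.4770">
  <polygon points="187.3363,293.6776 185.0162,288.0765 179.4151,285.7564 173.8140,288.0765 171.4939,293.6776 173.8140,299.2787 179.4151,301.5988 185.0162,299.2787" fill="none" stroke="#000000"/>
  <polygon points="168.2982,229.3914 165.4484,222.5113 158.5683,219.6615 151.6882,222.5113 148.8384,229.3914 151.6882,236.2715 158.5683,239.1213 165.4484,236.2715" fill="none" stroke="#ff0000"/>
  <polygon points="138.3087,115.3521 133.4329,103.5810 121.6618,98.7052 109.8907,103.5810 105.0149,115.3521 109.8907,127.1232 121.6618,131.9990 133.4329,127.1232" fill="none" stroke="#ff0000"/>
</svg>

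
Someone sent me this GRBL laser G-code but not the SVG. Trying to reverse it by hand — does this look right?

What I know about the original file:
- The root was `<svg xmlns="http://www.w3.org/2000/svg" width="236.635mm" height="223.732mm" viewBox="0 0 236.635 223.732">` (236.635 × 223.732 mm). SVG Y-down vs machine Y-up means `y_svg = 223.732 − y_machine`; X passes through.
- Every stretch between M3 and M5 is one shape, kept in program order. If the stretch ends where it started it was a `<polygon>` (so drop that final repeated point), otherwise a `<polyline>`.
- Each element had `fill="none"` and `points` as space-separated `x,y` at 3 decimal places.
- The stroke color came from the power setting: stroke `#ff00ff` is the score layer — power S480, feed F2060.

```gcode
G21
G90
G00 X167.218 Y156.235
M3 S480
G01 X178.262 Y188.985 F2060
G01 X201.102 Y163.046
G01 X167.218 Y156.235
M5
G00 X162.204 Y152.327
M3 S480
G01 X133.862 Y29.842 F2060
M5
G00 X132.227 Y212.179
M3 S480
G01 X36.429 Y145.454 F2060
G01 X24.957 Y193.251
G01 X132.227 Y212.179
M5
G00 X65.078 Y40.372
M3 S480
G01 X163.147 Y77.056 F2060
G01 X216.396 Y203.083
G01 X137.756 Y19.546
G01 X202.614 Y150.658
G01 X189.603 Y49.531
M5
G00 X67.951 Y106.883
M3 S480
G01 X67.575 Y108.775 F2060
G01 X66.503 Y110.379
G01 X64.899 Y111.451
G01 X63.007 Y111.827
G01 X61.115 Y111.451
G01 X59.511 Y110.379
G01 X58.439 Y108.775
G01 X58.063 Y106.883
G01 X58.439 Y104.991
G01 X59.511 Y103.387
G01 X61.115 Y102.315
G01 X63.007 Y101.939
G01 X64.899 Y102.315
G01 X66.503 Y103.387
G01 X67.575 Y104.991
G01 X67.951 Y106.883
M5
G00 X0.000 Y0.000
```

<svg xmlns="http://www.w3.org/2000/svg" width="236.635mm" height="223.732mm" viewBox="0 0 236.635 223.732">
  <polygon points="167.218,67.497 178.262,34.747 201.102,60.686" fill="none" stroke="#ff00ff"/>
  <polyline points="162.204,71.405 133.862,193.890" fill="none" stroke="#ff00ff"/>
  <polygon points="132.227,11.553 36.429,78.278 24.957,30.481" fill="none" stroke="#ff00ff"/>
  <polyline points="65.078,183.360 163.147,146.676 216.396,20.649 137.756,204.186 202.614,73.074 189.603,174.201" fill="none" stroke="#ff00ff"/>
  <polygon points="67.951,116.849 67.575,114.957 66.503,113.353 64.899,112.281 63.007,111.905 61.115,112.281 59.511,113.353 58.439,114.957 58.063,116.849 58.439,118.741 59.511,120.345 61.115,121.417 63.007,121.793 64.899,121.417 66.503,120.345 67.575,118.741" fill="none" stroke="#ff00ff"/>
</svg>

Each laser-on run becomes one SVG element. Flip Y back into SVG space with y_svg = 223.732 − y_machine. Every run uses S480, so all elements get stroke `#ff00ff` (score).

Run 1: The run returns to its start, so emit a `<polygon>` with points (Y-flipped): 167.218,67.497 178.262,34.747 201.102,60.686.

Run 2: The run is open, so emit a `<polyline>` with points (Y-flipped): 162.204,71.405 133.862,193.890.

Run 3: The run returns to its start, so emit a `<polygon>` with points (Y-flipped): 132.227,11.553 36.429,78.278 24.957,30.481.

Run 4: The run is open, so emit a `<polyline>` with points (Y-flipped): 65.078,183.360 163.147,146.676 216.396,20.649 137.756,204.186 202.614,73.074 189.603,174.201.

Run 5: The run returns to its start, so emit a `<polygon>` with points (Y-flipped): 67.951,116.849 67.575,114.957 66.503,113.353 64.899,112.281 63.007,111.905 61.115,112.281 59.511,113.353 58.439,114.957 58.063,116.849 58.439,118.741 59.511,120.345 61.115,121.417 63.007,121.793 64.899,121.417 66.503,120.345 67.575,118.741.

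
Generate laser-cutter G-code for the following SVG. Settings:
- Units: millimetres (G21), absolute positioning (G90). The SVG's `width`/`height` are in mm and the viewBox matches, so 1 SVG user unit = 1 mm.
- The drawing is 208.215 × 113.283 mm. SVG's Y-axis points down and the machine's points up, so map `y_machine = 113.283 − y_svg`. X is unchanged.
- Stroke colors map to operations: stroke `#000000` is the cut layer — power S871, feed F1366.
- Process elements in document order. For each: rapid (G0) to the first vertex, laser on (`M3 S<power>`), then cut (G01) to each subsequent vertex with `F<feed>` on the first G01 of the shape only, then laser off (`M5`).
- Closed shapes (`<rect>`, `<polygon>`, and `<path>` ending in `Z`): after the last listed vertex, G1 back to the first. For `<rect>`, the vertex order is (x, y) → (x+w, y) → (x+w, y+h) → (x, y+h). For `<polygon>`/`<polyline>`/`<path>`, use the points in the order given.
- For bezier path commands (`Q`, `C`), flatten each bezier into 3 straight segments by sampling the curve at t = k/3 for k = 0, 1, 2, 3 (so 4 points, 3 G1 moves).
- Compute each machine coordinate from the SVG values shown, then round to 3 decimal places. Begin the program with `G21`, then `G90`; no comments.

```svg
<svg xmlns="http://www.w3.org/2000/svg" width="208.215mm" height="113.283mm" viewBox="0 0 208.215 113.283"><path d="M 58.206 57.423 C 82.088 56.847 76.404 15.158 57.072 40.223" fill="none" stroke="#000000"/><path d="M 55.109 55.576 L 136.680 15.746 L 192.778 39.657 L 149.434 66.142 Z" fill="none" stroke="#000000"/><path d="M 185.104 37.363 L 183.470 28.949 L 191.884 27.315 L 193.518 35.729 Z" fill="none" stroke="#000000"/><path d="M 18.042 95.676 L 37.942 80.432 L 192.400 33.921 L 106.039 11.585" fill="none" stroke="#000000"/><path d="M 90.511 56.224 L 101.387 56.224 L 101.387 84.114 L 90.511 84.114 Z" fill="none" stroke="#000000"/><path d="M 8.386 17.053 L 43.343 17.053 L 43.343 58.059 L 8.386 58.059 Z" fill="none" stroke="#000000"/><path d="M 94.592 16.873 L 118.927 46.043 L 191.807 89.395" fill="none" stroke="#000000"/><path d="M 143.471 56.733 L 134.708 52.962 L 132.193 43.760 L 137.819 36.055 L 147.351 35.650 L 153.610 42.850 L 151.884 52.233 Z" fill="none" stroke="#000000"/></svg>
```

G21
G90
G0 X58.206 Y55.860
M3 S871
G01 X72.822 Y66.145 F1366
G01 X71.265 Y79.869
G01 X57.072 Y73.060
M5
G0 X55.109 Y57.707
M3 S871
G01 X136.680 Y97.537 F1366
G01 X192.778 Y73.626
G01 X149.434 Y47.141
G01 X55.109 Y57.707
M5
G0 X185.104 Y75.920
M3 S871
G01 X183.470 Y84.334 F1366
G01 X191.884 Y85.968
G01 X193.518 Y77.554
G01 X185.104 Y75.920
M5
G0 X18.042 Y17.607
M3 S871
G01 X37.942 Y32.851 F1366
G01 X192.400 Y79.362
G01 X106.039 Y101.698
M5
G0 X90.511 Y57.059
M3 S871
G01 X101.387 Y57.059 F1366
G01 X101.387 Y29.169
G01 X90.511 Y29.169
G01 X90.511 Y57.059
M5
G0 X8.386 Y96.230
M3 S871
G01 X43.343 Y96.230 F1366
G01 X43.343 Y55.224
G01 X8.386 Y55.224
G01 X8.386 Y96.230
M5
G0 X94.592 Y96.410
M3 S871
G01 X118.927 Y67.240 F1366
G01 X191.807 Y23.888
M5
G0 X143.471 Y56.550
M3 S871
G01 X134.708 Y60.321 F1366
G01 X132.193 Y69.523
G01 X137.819 Y77.228
G01 X147.351 Y77.633
G01 X153.610 Y70.433
G01 X151.884 Y61.050
G01 X143.471 Y56.550
M5

Since the viewBox matches the mm dimensions, user units are millimetres directly. The only transform is the Y-flip y_m = 113.283 − y_svg.

Shape 1 is a cubic bezier drawn with `<path>`. Its stroke #000000 means cut at S871, F1366. After flipping Y the toolpath is (58.206,55.860) → (72.822,66.145) → (71.265,79.869) → (57.072,73.060).

Shape 2 is a closed polygon drawn with `<path>`. Its stroke #000000 means cut at S871, F1366. After flipping Y the toolpath is (55.109,57.707) → (136.680,97.537) → (192.778,73.626) → (149.434,47.141) → (55.109,57.707), returning to the start.

Shape 3 is a regular polygon drawn with `<path>`. Its stroke #000000 means cut at S871, F1366. After flipping Y the toolpath is (185.104,75.920) → (183.470,84.334) → (191.884,85.968) → (193.518,77.554) → (185.104,75.920), returning to the start.

Shape 4 is a open polyline drawn with `<path>`. Its stroke #000000 means cut at S871, F1366. After flipping Y the toolpath is (18.042,17.607) → (37.942,32.851) → (192.400,79.362) → (106.039,101.698).

Shape 5 is a rectangle drawn with `<path>`. Its stroke #000000 means cut at S871, F1366. After flipping Y the toolpath is (90.511,57.059) → (101.387,57.059) → (101.387,29.169) → (90.511,29.169) → (90.511,57.059), returning to the start.

Shape 6 is a rectangle drawn with `<path>`. Its stroke #000000 means cut at S871, F1366. After flipping Y the toolpath is (8.386,96.230) → (43.343,96.230) → (43.343,55.224) → (8.386,55.224) → (8.386,96.230), returning to the start.

Shape 7 is a open polyline drawn with `<path>`. Its stroke #000000 means cut at S871, F1366. After flipping Y the toolpath is (94.592,96.410) → (118.927,67.240) → (191.807,23.888).

Shape 8 is a regular polygon drawn with `<path>`. Its stroke #000000 means cut at S871, F1366. After flipping Y the toolpath is (143.471,56.550) → (134.708,60.321) → (132.193,69.523) → (137.819,77.228) → (147.351,77.633) → (153.610,70.433) → (151.884,61.050) → (143.471,56.550), returning to the start.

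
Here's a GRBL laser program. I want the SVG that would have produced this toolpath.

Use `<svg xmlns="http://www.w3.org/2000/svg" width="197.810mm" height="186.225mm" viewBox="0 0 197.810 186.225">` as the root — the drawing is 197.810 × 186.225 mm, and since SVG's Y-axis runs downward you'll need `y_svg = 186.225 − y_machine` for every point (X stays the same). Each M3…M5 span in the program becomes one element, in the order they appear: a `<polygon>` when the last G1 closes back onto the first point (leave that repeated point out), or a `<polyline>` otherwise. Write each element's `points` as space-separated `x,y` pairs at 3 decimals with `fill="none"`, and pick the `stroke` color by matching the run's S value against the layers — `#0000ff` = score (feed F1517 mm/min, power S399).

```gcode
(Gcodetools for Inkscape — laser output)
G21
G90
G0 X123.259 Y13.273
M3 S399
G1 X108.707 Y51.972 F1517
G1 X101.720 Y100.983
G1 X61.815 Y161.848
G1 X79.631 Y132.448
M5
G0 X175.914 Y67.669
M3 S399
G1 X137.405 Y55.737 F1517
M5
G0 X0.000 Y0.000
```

y_svg = 186.225 − y_m. Every run uses S399, so all elements get stroke `#0000ff` (score).

[1] open run; points: 123.259,172.952 108.707,134.253 101.720,85.242 61.815,24.377 79.631,53.777

[2] open run; points: 175.914,118.556 137.405,130.488

<svg xmlns="http://www.w3.org/2000/svg" width="197.810mm" height="186.225mm" viewBox="0 0 197.810 186.225">
  <polyline points="123.259,172.952 108.707,134.253 101.720,85.242 61.815,24.377 79.631,53.777" fill="none" stroke="#0000ff"/>
  <polyline points="175.914,118.556 137.405,130.488" fill="none" stroke="#0000ff"/>
</svg>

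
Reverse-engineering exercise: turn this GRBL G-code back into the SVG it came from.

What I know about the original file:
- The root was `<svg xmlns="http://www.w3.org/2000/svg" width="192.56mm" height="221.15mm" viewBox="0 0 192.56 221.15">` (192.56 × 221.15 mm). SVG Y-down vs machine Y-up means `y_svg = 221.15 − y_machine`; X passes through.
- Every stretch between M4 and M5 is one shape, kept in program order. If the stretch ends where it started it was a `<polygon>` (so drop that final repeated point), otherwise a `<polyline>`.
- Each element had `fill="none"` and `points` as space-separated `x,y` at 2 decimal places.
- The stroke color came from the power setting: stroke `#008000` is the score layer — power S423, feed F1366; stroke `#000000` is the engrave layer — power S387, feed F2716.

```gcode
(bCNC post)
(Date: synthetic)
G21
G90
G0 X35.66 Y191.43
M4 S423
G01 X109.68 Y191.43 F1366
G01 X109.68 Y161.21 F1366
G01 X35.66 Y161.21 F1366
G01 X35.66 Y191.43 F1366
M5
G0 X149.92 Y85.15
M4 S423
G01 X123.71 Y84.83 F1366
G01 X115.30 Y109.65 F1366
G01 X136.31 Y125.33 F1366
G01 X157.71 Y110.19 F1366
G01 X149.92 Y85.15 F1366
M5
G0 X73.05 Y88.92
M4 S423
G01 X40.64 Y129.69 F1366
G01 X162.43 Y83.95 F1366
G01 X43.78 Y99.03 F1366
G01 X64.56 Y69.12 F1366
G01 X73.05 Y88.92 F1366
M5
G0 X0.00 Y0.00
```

<svg xmlns="http://www.w3.org/2000/svg" width="192.56mm" height="221.15mm" viewBox="0 0 192.56 221.15">
  <polygon points="35.66,29.72 109.68,29.72 109.68,59.94 35.66,59.94" fill="none" stroke="#008000"/>
  <polygon points="149.92,136.00 123.71,136.32 115.30,111.50 136.31,95.82 157.71,110.96" fill="none" stroke="#008000"/>
  <polygon points="73.05,132.23 40.64,91.46 162.43,137.20 43.78,122.12 64.56,152.03" fill="none" stroke="#008000"/>
</svg>

Each laser-on run becomes one SVG element. Flip Y back into SVG space with y_svg = 221.15 − y_machine. Every run uses S423, so all elements get stroke `#008000` (score).

Run 1: The run returns to its start, so emit a `<polygon>` with points (Y-flipped): 35.66,29.72 109.68,29.72 109.68,59.94 35.66,59.94.

Run 2: The run returns to its start, so emit a `<polygon>` with points (Y-flipped): 149.92,136.00 123.71,136.32 115.30,111.50 136.31,95.82 157.71,110.96.

Run 3: The run returns to its start, so emit a `<polygon>` with points (Y-flipped): 73.05,132.23 40.64,91.46 162.43,137.20 43.78,122.12 64.56,152.03.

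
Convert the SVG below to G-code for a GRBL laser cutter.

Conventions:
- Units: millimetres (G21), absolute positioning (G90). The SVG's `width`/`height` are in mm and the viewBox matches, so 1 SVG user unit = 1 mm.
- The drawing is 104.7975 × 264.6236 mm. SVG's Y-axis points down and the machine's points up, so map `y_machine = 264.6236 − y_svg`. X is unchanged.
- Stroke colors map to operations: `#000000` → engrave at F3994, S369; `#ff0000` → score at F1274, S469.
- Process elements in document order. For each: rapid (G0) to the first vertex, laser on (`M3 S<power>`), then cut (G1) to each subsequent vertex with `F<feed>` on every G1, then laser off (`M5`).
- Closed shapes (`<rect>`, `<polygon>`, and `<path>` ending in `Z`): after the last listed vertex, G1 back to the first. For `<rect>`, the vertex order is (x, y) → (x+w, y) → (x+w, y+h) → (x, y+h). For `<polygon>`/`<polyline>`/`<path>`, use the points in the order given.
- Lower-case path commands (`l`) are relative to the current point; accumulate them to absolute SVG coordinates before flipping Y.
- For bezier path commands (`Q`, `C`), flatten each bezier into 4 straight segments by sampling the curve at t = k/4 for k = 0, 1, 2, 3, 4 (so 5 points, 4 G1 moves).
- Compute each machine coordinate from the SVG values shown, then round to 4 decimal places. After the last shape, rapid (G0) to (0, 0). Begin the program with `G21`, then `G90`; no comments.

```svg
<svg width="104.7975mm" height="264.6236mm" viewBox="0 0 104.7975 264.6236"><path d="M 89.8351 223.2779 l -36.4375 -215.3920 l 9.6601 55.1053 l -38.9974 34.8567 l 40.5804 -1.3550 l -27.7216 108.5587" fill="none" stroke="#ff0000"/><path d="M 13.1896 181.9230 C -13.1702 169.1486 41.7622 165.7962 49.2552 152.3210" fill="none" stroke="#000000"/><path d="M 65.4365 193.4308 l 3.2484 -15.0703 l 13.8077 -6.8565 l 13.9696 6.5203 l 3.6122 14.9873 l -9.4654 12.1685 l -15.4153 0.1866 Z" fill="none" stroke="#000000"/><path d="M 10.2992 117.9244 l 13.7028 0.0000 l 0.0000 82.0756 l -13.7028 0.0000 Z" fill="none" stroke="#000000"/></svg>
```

G21
G90
G0 X89.8351 Y41.3457
M3 S469
G1 X53.3976 Y256.7377 F1274
G1 X63.0577 Y201.6324 F1274
G1 X24.0603 Y166.7757 F1274
G1 X64.6407 Y168.1307 F1274
G1 X36.9191 Y59.5720 F1274
M5
G0 X13.1896 Y82.7006
M3 S369
G1 X6.6506 Y90.8202 F3994
G1 X18.5276 Y97.2388 F3994
G1 X36.7520 Y103.7888 F3994
G1 X49.2552 Y112.3026 F3994
M5
G0 X65.4365 Y71.1928
M3 S369
G1 X68.6849 Y86.2631 F3994
G1 X82.4926 Y93.1196 F3994
G1 X96.4622 Y86.5993 F3994
G1 X100.0744 Y71.6120 F3994
G1 X90.6090 Y59.4435 F3994
G1 X75.1937 Y59.2569 F3994
G1 X65.4365 Y71.1928 F3994
M5
G0 X10.2992 Y146.6992
M3 S369
G1 X24.0020 Y146.6992 F3994
G1 X24.0020 Y64.6236 F3994
G1 X10.2992 Y64.6236 F3994
G1 X10.2992 Y146.6992 F3994
M5
G0 X0.0000 Y0.0000

viewBox `0 0 104.7975 264.6236` with mm width/height → 1 unit = 1 mm. Flip: y_m = 264.6236 − y_svg.

**Shape 1** — `<path>` open polyline, stroke `#ff0000` → score (S469, F1274). Machine vertices: (89.8351,41.3457) → (53.3976,256.7377) → (63.0577,201.6324) → (24.0603,166.7757) → (64.6407,168.1307) → (36.9191,59.5720). Open path.

**Shape 2** — `<path>` cubic bezier, stroke `#000000` → engrave (S369, F3994). Control points (SVG): P0=(13.1896,181.9230), P1=(-13.1702,169.1486), P2=(41.7622,165.7962), P3=(49.2552,152.3210); sampled at t=k/4. Machine vertices: (13.1896,82.7006) → (6.6506,90.8202) → (18.5276,97.2388) → (36.7520,103.7888) → (49.2552,112.3026). Open path.

**Shape 3** — `<path>` regular polygon, stroke `#000000` → engrave (S369, F3994). Machine vertices: (65.4365,71.1928) → (68.6849,86.2631) → (82.4926,93.1196) → (96.4622,86.5993) → (100.0744,71.6120) → (90.6090,59.4435) → (75.1937,59.2569) → (65.4365,71.1928). Closed: final G1 returns to the first vertex.

**Shape 4** — `<path>` rectangle, stroke `#000000` → engrave (S369, F3994). Machine vertices: (10.2992,146.6992) → (24.0020,146.6992) → (24.0020,64.6236) → (10.2992,64.6236) → (10.2992,146.6992). Closed: final G1 returns to the first vertex.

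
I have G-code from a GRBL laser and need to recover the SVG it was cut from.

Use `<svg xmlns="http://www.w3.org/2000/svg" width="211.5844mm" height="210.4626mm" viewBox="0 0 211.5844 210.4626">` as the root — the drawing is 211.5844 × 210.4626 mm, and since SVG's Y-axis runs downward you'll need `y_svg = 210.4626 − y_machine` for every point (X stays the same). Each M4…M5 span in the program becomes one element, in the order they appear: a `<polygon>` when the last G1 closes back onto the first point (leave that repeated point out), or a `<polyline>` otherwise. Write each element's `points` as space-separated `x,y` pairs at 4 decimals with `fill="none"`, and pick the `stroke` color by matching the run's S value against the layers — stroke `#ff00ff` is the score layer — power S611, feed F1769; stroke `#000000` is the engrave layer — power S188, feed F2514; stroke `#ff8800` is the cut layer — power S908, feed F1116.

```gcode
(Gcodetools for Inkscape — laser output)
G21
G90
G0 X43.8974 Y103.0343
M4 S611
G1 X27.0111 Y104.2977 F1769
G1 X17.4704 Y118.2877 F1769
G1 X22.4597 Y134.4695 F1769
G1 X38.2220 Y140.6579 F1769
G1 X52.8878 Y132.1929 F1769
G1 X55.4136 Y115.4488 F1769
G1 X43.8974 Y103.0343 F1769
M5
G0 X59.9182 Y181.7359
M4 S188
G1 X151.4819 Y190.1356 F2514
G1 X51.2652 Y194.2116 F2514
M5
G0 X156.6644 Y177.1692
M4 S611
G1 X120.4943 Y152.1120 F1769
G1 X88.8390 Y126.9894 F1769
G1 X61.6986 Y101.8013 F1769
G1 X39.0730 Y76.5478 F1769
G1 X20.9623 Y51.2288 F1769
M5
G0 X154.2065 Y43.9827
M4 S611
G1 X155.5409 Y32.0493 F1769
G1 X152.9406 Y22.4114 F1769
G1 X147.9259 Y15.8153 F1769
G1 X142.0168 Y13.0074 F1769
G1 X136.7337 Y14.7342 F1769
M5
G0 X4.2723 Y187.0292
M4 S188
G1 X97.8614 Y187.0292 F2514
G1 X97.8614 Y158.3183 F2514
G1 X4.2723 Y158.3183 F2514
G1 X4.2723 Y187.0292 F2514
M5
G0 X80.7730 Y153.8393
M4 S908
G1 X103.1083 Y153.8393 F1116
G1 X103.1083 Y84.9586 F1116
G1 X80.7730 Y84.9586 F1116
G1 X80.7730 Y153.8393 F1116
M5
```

<svg xmlns="http://www.w3.org/2000/svg" width="211.5844mm" height="210.4626mm" viewBox="0 0 211.5844 210.4626">
  <polygon points="43.8974,107.4283 27.0111,106.1649 17.4704,92.1749 22.4597,75.9931 38.2220,69.8047 52.8878,78.2697 55.4136,95.0138" fill="none" stroke="#ff00ff"/>
  <polyline points="59.9182,28.7267 151.4819,20.3270 51.2652,16.2510" fill="none" stroke="#000000"/>
  <polyline points="156.6644,33.2934 120.4943,58.3506 88.8390,83.4732 61.6986,108.6613 39.0730,133.9148 20.9623,159.2338" fill="none" stroke="#ff00ff"/>
  <polyline points="154.2065,166.4799 155.5409,178.4133 152.9406,188.0512 147.9259,194.6473 142.0168,197.4552 136.7337,195.7284" fill="none" stroke="#ff00ff"/>
  <polygon points="4.2723,23.4334 97.8614,23.4334 97.8614,52.1443 4.2723,52.1443" fill="none" stroke="#000000"/>
  <polygon points="80.7730,56.6233 103.1083,56.6233 103.1083,125.5040 80.7730,125.5040" fill="none" stroke="#ff8800"/>
</svg>

y_svg = 210.4626 − y_m.

[1] S611→`#ff00ff` (score); closed run; points: 43.8974,107.4283 27.0111,106.1649 17.4704,92.1749 22.4597,75.9931 38.2220,69.8047 52.8878,78.2697 55.4136,95.0138

[2] S188→`#000000` (engrave); open run; points: 59.9182,28.7267 151.4819,20.3270 51.2652,16.2510

[3] S611→`#ff00ff` (score); open run; points: 156.6644,33.2934 120.4943,58.3506 88.8390,83.4732 61.6986,108.6613 39.0730,133.9148 20.9623,159.2338

[4] S611→`#ff00ff` (score); open run; points: 154.2065,166.4799 155.5409,178.4133 152.9406,188.0512 147.9259,194.6473 142.0168,197.4552 136.7337,195.7284

[5] S188→`#000000` (engrave); closed run; points: 4.2723,23.4334 97.8614,23.4334 97.8614,52.1443 4.2723,52.1443

[6] S908→`#ff8800` (cut); closed run; points: 80.7730,56.6233 103.1083,56.6233 103.1083,125.5040 80.7730,125.5040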